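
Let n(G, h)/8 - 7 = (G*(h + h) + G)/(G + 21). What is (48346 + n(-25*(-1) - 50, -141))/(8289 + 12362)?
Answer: 34352/20651 ≈ 1.6635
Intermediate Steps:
n(G, h) = 56 + 8*(G + 2*G*h)/(21 + G) (n(G, h) = 56 + 8*((G*(h + h) + G)/(G + 21)) = 56 + 8*((G*(2*h) + G)/(21 + G)) = 56 + 8*((2*G*h + G)/(21 + G)) = 56 + 8*((G + 2*G*h)/(21 + G)) = 56 + 8*(G + 2*G*h)/(21 + G))
(48346 + n(-25*(-1) - 50, -141))/(8289 + 12362) = (48346 + 8*(147 + 8*(-25*(-1) - 50) + 2*(-25*(-1) - 50)*(-141))/(21 + (-25*(-1) - 50)))/(8289 + 12362) = (48346 + 8*(147 + 8*(25 - 50) + 2*(25 - 50)*(-141))/(21 + (25 - 50)))/20651 = (48346 + 8*(147 + 8*(-25) + 2*(-25)*(-141))/(21 - 25))*(1/20651) = (48346 + 8*(147 - 200 + 7050)/(-4))*(1/20651) = (48346 + 8*(-1/4)*6997)*(1/20651) = (48346 - 13994)*(1/20651) = 34352*(1/20651) = 34352/20651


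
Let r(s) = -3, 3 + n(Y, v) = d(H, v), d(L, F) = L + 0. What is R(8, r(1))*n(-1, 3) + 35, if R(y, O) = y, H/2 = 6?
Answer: 107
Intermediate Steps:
H = 12 (H = 2*6 = 12)
d(L, F) = L
n(Y, v) = 9 (n(Y, v) = -3 + 12 = 9)
R(8, r(1))*n(-1, 3) + 35 = 8*9 + 35 = 72 + 35 = 107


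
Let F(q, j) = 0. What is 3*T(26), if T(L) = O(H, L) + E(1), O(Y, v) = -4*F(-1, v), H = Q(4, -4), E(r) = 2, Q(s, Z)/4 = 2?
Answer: 6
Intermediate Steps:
Q(s, Z) = 8 (Q(s, Z) = 4*2 = 8)
H = 8
O(Y, v) = 0 (O(Y, v) = -4*0 = 0)
T(L) = 2 (T(L) = 0 + 2 = 2)
3*T(26) = 3*2 = 6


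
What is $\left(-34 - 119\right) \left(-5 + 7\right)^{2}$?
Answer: $-612$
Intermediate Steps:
$\left(-34 - 119\right) \left(-5 + 7\right)^{2} = - 153 \cdot 2^{2} = \left(-153\right) 4 = -612$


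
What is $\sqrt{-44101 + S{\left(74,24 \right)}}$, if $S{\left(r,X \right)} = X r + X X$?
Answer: $i \sqrt{41749} \approx 204.33 i$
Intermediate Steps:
$S{\left(r,X \right)} = X^{2} + X r$ ($S{\left(r,X \right)} = X r + X^{2} = X^{2} + X r$)
$\sqrt{-44101 + S{\left(74,24 \right)}} = \sqrt{-44101 + 24 \left(24 + 74\right)} = \sqrt{-44101 + 24 \cdot 98} = \sqrt{-44101 + 2352} = \sqrt{-41749} = i \sqrt{41749}$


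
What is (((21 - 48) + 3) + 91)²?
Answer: 4489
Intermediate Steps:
(((21 - 48) + 3) + 91)² = ((-27 + 3) + 91)² = (-24 + 91)² = 67² = 4489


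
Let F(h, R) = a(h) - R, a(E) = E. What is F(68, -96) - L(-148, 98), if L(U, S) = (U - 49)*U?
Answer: -28992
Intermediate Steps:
L(U, S) = U*(-49 + U) (L(U, S) = (-49 + U)*U = U*(-49 + U))
F(h, R) = h - R
F(68, -96) - L(-148, 98) = (68 - 1*(-96)) - (-148)*(-49 - 148) = (68 + 96) - (-148)*(-197) = 164 - 1*29156 = 164 - 29156 = -28992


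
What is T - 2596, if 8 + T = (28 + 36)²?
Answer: 1492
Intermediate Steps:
T = 4088 (T = -8 + (28 + 36)² = -8 + 64² = -8 + 4096 = 4088)
T - 2596 = 4088 - 2596 = 1492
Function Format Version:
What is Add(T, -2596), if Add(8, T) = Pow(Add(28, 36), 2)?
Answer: 1492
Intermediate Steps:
T = 4088 (T = Add(-8, Pow(Add(28, 36), 2)) = Add(-8, Pow(64, 2)) = Add(-8, 4096) = 4088)
Add(T, -2596) = Add(4088, -2596) = 1492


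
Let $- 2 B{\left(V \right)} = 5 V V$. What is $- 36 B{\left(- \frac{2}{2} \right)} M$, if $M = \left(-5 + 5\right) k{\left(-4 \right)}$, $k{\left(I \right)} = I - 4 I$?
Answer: $0$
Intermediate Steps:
$k{\left(I \right)} = - 3 I$
$B{\left(V \right)} = - \frac{5 V^{2}}{2}$ ($B{\left(V \right)} = - \frac{5 V V}{2} = - \frac{5 V^{2}}{2}$)
$M = 0$ ($M = \left(-5 + 5\right) \left(\left(-3\right) \left(-4\right)\right) = 0 \cdot 12 = 0$)
$- 36 B{\left(- \frac{2}{2} \right)} M = - 36 \left(- \frac{5 \left(- \frac{2}{2}\right)^{2}}{2}\right) 0 = - 36 \left(- \frac{5 \left(\left(-2\right) \frac{1}{2}\right)^{2}}{2}\right) 0 = - 36 \left(- \frac{5 \left(-1\right)^{2}}{2}\right) 0 = - 36 \left(\left(- \frac{5}{2}\right) 1\right) 0 = \left(-36\right) \left(- \frac{5}{2}\right) 0 = 90 \cdot 0 = 0$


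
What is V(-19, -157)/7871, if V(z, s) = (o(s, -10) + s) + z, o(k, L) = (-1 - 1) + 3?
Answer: -175/7871 ≈ -0.022234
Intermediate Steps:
o(k, L) = 1 (o(k, L) = -2 + 3 = 1)
V(z, s) = 1 + s + z (V(z, s) = (1 + s) + z = 1 + s + z)
V(-19, -157)/7871 = (1 - 157 - 19)/7871 = -175*1/7871 = -175/7871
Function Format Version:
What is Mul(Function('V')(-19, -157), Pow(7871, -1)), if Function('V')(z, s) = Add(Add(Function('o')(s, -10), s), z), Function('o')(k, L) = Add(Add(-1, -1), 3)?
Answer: Rational(-175, 7871) ≈ -0.022234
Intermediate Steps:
Function('o')(k, L) = 1 (Function('o')(k, L) = Add(-2, 3) = 1)
Function('V')(z, s) = Add(1, s, z) (Function('V')(z, s) = Add(Add(1, s), z) = Add(1, s, z))
Mul(Function('V')(-19, -157), Pow(7871, -1)) = Mul(Add(1, -157, -19), Pow(7871, -1)) = Mul(-175, Rational(1, 7871)) = Rational(-175, 7871)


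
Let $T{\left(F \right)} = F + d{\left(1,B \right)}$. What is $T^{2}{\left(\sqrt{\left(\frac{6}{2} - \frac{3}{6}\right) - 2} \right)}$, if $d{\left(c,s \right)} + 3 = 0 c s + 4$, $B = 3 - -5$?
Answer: $\frac{3}{2} + \sqrt{2} \approx 2.9142$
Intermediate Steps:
$B = 8$ ($B = 3 + 5 = 8$)
$d{\left(c,s \right)} = 1$ ($d{\left(c,s \right)} = -3 + \left(0 c s + 4\right) = -3 + \left(0 s + 4\right) = -3 + \left(0 + 4\right) = -3 + 4 = 1$)
$T{\left(F \right)} = 1 + F$ ($T{\left(F \right)} = F + 1 = 1 + F$)
$T^{2}{\left(\sqrt{\left(\frac{6}{2} - \frac{3}{6}\right) - 2} \right)} = \left(1 + \sqrt{\left(\frac{6}{2} - \frac{3}{6}\right) - 2}\right)^{2} = \left(1 + \sqrt{\left(6 \cdot \frac{1}{2} - \frac{1}{2}\right) - 2}\right)^{2} = \left(1 + \sqrt{\left(3 - \frac{1}{2}\right) - 2}\right)^{2} = \left(1 + \sqrt{\frac{5}{2} - 2}\right)^{2} = \left(1 + \sqrt{\frac{1}{2}}\right)^{2} = \left(1 + \frac{\sqrt{2}}{2}\right)^{2}$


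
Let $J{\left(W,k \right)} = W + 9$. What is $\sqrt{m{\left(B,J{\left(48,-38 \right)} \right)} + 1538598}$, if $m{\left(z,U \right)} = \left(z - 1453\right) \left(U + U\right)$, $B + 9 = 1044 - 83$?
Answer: $2 \sqrt{370371} \approx 1217.2$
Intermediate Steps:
$J{\left(W,k \right)} = 9 + W$
$B = 952$ ($B = -9 + \left(1044 - 83\right) = -9 + 961 = 952$)
$m{\left(z,U \right)} = 2 U \left(-1453 + z\right)$ ($m{\left(z,U \right)} = \left(-1453 + z\right) 2 U = 2 U \left(-1453 + z\right)$)
$\sqrt{m{\left(B,J{\left(48,-38 \right)} \right)} + 1538598} = \sqrt{2 \left(9 + 48\right) \left(-1453 + 952\right) + 1538598} = \sqrt{2 \cdot 57 \left(-501\right) + 1538598} = \sqrt{-57114 + 1538598} = \sqrt{1481484} = 2 \sqrt{370371}$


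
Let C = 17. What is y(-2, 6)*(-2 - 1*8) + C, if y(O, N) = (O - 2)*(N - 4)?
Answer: 97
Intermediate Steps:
y(O, N) = (-4 + N)*(-2 + O) (y(O, N) = (-2 + O)*(-4 + N) = (-4 + N)*(-2 + O))
y(-2, 6)*(-2 - 1*8) + C = (8 - 4*(-2) - 2*6 + 6*(-2))*(-2 - 1*8) + 17 = (8 + 8 - 12 - 12)*(-2 - 8) + 17 = -8*(-10) + 17 = 80 + 17 = 97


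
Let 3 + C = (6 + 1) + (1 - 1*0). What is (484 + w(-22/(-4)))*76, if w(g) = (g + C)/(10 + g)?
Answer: 1141900/31 ≈ 36836.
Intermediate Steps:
C = 5 (C = -3 + ((6 + 1) + (1 - 1*0)) = -3 + (7 + (1 + 0)) = -3 + (7 + 1) = -3 + 8 = 5)
w(g) = (5 + g)/(10 + g) (w(g) = (g + 5)/(10 + g) = (5 + g)/(10 + g))
(484 + w(-22/(-4)))*76 = (484 + (5 - 22/(-4))/(10 - 22/(-4)))*76 = (484 + (5 - 22*(-1/4))/(10 - 22*(-1/4)))*76 = (484 + (5 + 11/2)/(10 + 11/2))*76 = (484 + (21/2)/(31/2))*76 = (484 + (2/31)*(21/2))*76 = (484 + 21/31)*76 = (15025/31)*76 = 1141900/31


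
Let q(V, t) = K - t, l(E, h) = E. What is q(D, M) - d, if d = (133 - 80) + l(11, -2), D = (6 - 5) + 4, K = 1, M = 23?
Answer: -86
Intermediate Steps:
D = 5 (D = 1 + 4 = 5)
q(V, t) = 1 - t
d = 64 (d = (133 - 80) + 11 = 53 + 11 = 64)
q(D, M) - d = (1 - 1*23) - 1*64 = (1 - 23) - 64 = -22 - 64 = -86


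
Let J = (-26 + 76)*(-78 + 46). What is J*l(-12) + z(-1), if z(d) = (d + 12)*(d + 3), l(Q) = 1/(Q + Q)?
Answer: 266/3 ≈ 88.667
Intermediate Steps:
l(Q) = 1/(2*Q)
J = -1600 (J = 50*(-32) = -1600)
z(d) = (3 + d)*(12 + d) (z(d) = (12 + d)*(3 + d) = (3 + d)*(12 + d))
J*l(-12) + z(-1) = -800/(-12) + (36 + (-1)**2 + 15*(-1)) = -800*(-1)/12 + (36 + 1 - 15) = -1600*(-1/24) + 22 = 200/3 + 22 = 266/3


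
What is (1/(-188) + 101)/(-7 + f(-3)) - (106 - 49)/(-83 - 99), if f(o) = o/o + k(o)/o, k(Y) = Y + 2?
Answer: -5092365/290836 ≈ -17.509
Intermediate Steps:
k(Y) = 2 + Y
f(o) = 1 + (2 + o)/o (f(o) = o/o + (2 + o)/o = 1 + (2 + o)/o)
(1/(-188) + 101)/(-7 + f(-3)) - (106 - 49)/(-83 - 99) = (1/(-188) + 101)/(-7 + (2 + 2/(-3))) - (106 - 49)/(-83 - 99) = (-1/188 + 101)/(-7 + (2 + 2*(-1/3))) - 57/(-182) = 18987/(188*(-7 + (2 - 2/3))) - 57*(-1)/182 = 18987/(188*(-7 + 4/3)) - 1*(-57/182) = 18987/(188*(-17/3)) + 57/182 = (18987/188)*(-3/17) + 57/182 = -56961/3196 + 57/182 = -5092365/290836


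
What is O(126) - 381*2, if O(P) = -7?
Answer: -769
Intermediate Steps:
O(126) - 381*2 = -7 - 381*2 = -7 - 1*762 = -7 - 762 = -769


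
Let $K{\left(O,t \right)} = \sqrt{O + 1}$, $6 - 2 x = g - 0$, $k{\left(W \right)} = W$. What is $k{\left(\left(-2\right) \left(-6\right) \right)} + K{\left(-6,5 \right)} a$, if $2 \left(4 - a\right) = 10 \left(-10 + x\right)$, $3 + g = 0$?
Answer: $12 + \frac{63 i \sqrt{5}}{2} \approx 12.0 + 70.436 i$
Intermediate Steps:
$g = -3$ ($g = -3 + 0 = -3$)
$x = \frac{9}{2}$ ($x = 3 - \frac{-3 - 0}{2} = 3 - \frac{-3 + 0}{2} = 3 - - \frac{3}{2} = 3 + \frac{3}{2} = \frac{9}{2} \approx 4.5$)
$K{\left(O,t \right)} = \sqrt{1 + O}$
$a = \frac{63}{2}$ ($a = 4 - \frac{10 \left(-10 + \frac{9}{2}\right)}{2} = 4 - \frac{10 \left(- \frac{11}{2}\right)}{2} = 4 - - \frac{55}{2} = 4 + \frac{55}{2} = \frac{63}{2} \approx 31.5$)
$k{\left(\left(-2\right) \left(-6\right) \right)} + K{\left(-6,5 \right)} a = \left(-2\right) \left(-6\right) + \sqrt{1 - 6} \cdot \frac{63}{2} = 12 + \sqrt{-5} \cdot \frac{63}{2} = 12 + i \sqrt{5} \cdot \frac{63}{2} = 12 + \frac{63 i \sqrt{5}}{2}$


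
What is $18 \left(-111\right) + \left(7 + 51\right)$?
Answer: $-1940$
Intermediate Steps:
$18 \left(-111\right) + \left(7 + 51\right) = -1998 + 58 = -1940$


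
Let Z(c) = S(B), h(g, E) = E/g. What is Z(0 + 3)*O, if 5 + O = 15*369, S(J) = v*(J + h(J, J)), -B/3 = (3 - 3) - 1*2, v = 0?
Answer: 0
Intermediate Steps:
B = 6 (B = -3*((3 - 3) - 1*2) = -3*(0 - 2) = -3*(-2) = 6)
S(J) = 0 (S(J) = 0*(J + J/J) = 0*(J + 1) = 0*(1 + J) = 0)
Z(c) = 0
O = 5530 (O = -5 + 15*369 = -5 + 5535 = 5530)
Z(0 + 3)*O = 0*5530 = 0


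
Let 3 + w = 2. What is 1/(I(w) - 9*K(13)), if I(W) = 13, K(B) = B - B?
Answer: 1/13 ≈ 0.076923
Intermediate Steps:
w = -1 (w = -3 + 2 = -1)
K(B) = 0
1/(I(w) - 9*K(13)) = 1/(13 - 9*0) = 1/(13 + 0) = 1/13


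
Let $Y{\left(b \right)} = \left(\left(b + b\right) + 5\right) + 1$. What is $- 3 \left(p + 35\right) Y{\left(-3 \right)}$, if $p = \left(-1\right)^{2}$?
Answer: $0$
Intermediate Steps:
$Y{\left(b \right)} = 6 + 2 b$ ($Y{\left(b \right)} = \left(2 b + 5\right) + 1 = \left(5 + 2 b\right) + 1 = 6 + 2 b$)
$p = 1$
$- 3 \left(p + 35\right) Y{\left(-3 \right)} = - 3 \left(1 + 35\right) \left(6 + 2 \left(-3\right)\right) = - 3 \cdot 36 \left(6 - 6\right) = - 3 \cdot 36 \cdot 0 = \left(-3\right) 0 = 0$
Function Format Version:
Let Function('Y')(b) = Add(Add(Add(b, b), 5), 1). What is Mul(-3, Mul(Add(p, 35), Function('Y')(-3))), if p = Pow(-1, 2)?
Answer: 0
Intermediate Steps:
Function('Y')(b) = Add(6, Mul(2, b)) (Function('Y')(b) = Add(Add(Mul(2, b), 5), 1) = Add(Add(5, Mul(2, b)), 1) = Add(6, Mul(2, b)))
p = 1
Mul(-3, Mul(Add(p, 35), Function('Y')(-3))) = Mul(-3, Mul(Add(1, 35), Add(6, Mul(2, -3)))) = Mul(-3, Mul(36, Add(6, -6))) = Mul(-3, Mul(36, 0)) = Mul(-3, 0) = 0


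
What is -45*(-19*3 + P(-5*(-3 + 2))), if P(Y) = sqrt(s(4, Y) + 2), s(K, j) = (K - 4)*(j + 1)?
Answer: 2565 - 45*sqrt(2) ≈ 2501.4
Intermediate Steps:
s(K, j) = (1 + j)*(-4 + K) (s(K, j) = (-4 + K)*(1 + j) = (1 + j)*(-4 + K))
P(Y) = sqrt(2) (P(Y) = sqrt((-4 + 4 - 4*Y + 4*Y) + 2) = sqrt(0 + 2) = sqrt(2))
-45*(-19*3 + P(-5*(-3 + 2))) = -45*(-19*3 + sqrt(2)) = -45*(-57 + sqrt(2)) = 2565 - 45*sqrt(2)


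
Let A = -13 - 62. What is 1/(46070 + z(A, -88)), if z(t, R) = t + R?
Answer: 1/45907 ≈ 2.1783e-5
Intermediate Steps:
A = -75
z(t, R) = R + t
1/(46070 + z(A, -88)) = 1/(46070 + (-88 - 75)) = 1/(46070 - 163) = 1/45907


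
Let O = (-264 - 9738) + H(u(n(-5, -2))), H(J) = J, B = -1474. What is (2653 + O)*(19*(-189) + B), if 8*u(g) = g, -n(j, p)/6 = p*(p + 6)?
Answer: 37192295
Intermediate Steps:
n(j, p) = -6*p*(6 + p) (n(j, p) = -6*p*(p + 6) = -6*p*(6 + p))
u(g) = g/8
O = -9996 (O = (-264 - 9738) + (-6*(-2)*(6 - 2))/8 = -10002 + (-6*(-2)*4)/8 = -10002 + (1/8)*48 = -10002 + 6 = -9996)
(2653 + O)*(19*(-189) + B) = (2653 - 9996)*(19*(-189) - 1474) = -7343*(-3591 - 1474) = -7343*(-5065) = 37192295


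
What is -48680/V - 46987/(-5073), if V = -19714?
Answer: 30875141/2631819 ≈ 11.731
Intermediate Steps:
-48680/V - 46987/(-5073) = -48680/(-19714) - 46987/(-5073) = -48680*(-1/19714) - 46987*(-1/5073) = 24340/9857 + 2473/267 = 30875141/2631819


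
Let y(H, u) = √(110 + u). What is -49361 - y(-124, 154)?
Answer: -49361 - 2*√66 ≈ -49377.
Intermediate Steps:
-49361 - y(-124, 154) = -49361 - √(110 + 154) = -49361 - √264 = -49361 - 2*√66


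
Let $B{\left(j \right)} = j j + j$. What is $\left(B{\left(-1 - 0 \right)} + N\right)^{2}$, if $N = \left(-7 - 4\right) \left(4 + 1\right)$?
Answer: $3025$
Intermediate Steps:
$B{\left(j \right)} = j + j^{2}$ ($B{\left(j \right)} = j^{2} + j = j + j^{2}$)
$N = -55$ ($N = \left(-11\right) 5 = -55$)
$\left(B{\left(-1 - 0 \right)} + N\right)^{2} = \left(\left(-1 - 0\right) \left(1 - 1\right) - 55\right)^{2} = \left(\left(-1 + 0\right) \left(1 + \left(-1 + 0\right)\right) - 55\right)^{2} = \left(- (1 - 1) - 55\right)^{2} = \left(\left(-1\right) 0 - 55\right)^{2} = \left(0 - 55\right)^{2} = \left(-55\right)^{2} = 3025$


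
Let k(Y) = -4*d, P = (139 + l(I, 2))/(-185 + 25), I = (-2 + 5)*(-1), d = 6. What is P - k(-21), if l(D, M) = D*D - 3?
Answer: 739/32 ≈ 23.094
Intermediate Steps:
I = -3 (I = 3*(-1) = -3)
l(D, M) = -3 + D² (l(D, M) = D² - 3 = -3 + D²)
P = -29/32 (P = (139 + (-3 + (-3)²))/(-185 + 25) = (139 + (-3 + 9))/(-160) = (139 + 6)*(-1/160) = 145*(-1/160) = -29/32 ≈ -0.90625)
k(Y) = -24 (k(Y) = -4*6 = -24)
P - k(-21) = -29/32 - 1*(-24) = -29/32 + 24 = 739/32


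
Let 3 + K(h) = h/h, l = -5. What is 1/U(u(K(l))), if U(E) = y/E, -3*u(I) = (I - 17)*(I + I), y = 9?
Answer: -76/27 ≈ -2.8148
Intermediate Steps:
K(h) = -2 (K(h) = -3 + h/h = -3 + 1 = -2)
u(I) = -2*I*(-17 + I)/3 (u(I) = -(I - 17)*(I + I)/3 = -(-17 + I)*2*I/3 = -2*I*(-17 + I)/3)
U(E) = 9/E
1/U(u(K(l))) = 1/(9/(((2/3)*(-2)*(17 - 1*(-2))))) = 1/(9/(((2/3)*(-2)*(17 + 2)))) = 1/(9/(((2/3)*(-2)*19))) = 1/(9/(-76/3)) = 1/(9*(-3/76)) = 1/(-27/76) = -76/27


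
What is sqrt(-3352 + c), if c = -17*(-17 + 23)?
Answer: I*sqrt(3454) ≈ 58.771*I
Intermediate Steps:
c = -102 (c = -17*6 = -102)
sqrt(-3352 + c) = sqrt(-3352 - 102) = sqrt(-3454) = I*sqrt(3454)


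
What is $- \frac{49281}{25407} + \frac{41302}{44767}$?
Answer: $- \frac{385600871}{379131723} \approx -1.0171$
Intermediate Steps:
$- \frac{49281}{25407} + \frac{41302}{44767} = \left(-49281\right) \frac{1}{25407} + 41302 \cdot \frac{1}{44767} = - \frac{16427}{8469} + \frac{41302}{44767} = - \frac{385600871}{379131723}$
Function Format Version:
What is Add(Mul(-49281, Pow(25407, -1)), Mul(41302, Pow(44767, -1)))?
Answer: Rational(-385600871, 379131723) ≈ -1.0171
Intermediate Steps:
Add(Mul(-49281, Pow(25407, -1)), Mul(41302, Pow(44767, -1))) = Add(Mul(-49281, Rational(1, 25407)), Mul(41302, Rational(1, 44767))) = Add(Rational(-16427, 8469), Rational(41302, 44767)) = Rational(-385600871, 379131723)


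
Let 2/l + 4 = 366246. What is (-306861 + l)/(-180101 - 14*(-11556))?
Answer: 4322514860/258017489 ≈ 16.753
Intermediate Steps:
l = 1/183121 (l = 2/(-4 + 366246) = 2/366242 = 2*(1/366242) = 1/183121 ≈ 5.4609e-6)
(-306861 + l)/(-180101 - 14*(-11556)) = (-306861 + 1/183121)/(-180101 - 14*(-11556)) = -56192693180/(183121*(-180101 + 161784)) = -56192693180/183121/(-18317) = -56192693180/183121*(-1/18317) = 4322514860/258017489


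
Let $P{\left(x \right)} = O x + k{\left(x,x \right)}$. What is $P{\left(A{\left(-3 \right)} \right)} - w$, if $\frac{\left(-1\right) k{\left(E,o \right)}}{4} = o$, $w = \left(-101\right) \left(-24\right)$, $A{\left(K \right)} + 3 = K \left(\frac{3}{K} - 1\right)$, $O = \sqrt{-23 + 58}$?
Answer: $-2436 + 3 \sqrt{35} \approx -2418.3$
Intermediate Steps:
$O = \sqrt{35} \approx 5.9161$
$A{\left(K \right)} = -3 + K \left(-1 + \frac{3}{K}\right)$ ($A{\left(K \right)} = -3 + K \left(\frac{3}{K} - 1\right) = -3 + K \left(-1 + \frac{3}{K}\right)$)
$w = 2424$
$k{\left(E,o \right)} = - 4 o$
$P{\left(x \right)} = - 4 x + x \sqrt{35}$ ($P{\left(x \right)} = \sqrt{35} x - 4 x = x \sqrt{35} - 4 x = - 4 x + x \sqrt{35}$)
$P{\left(A{\left(-3 \right)} \right)} - w = \left(-1\right) \left(-3\right) \left(-4 + \sqrt{35}\right) - 2424 = 3 \left(-4 + \sqrt{35}\right) - 2424 = \left(-12 + 3 \sqrt{35}\right) - 2424 = -2436 + 3 \sqrt{35}$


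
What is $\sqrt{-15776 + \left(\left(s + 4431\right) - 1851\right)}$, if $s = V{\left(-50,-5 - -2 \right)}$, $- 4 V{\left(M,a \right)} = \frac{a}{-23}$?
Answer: $\frac{i \sqrt{27922805}}{46} \approx 114.87 i$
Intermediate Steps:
$V{\left(M,a \right)} = \frac{a}{92}$ ($V{\left(M,a \right)} = - \frac{a \frac{1}{-23}}{4} = - \frac{a \left(- \frac{1}{23}\right)}{4} = - \frac{\left(- \frac{1}{23}\right) a}{4} = \frac{a}{92}$)
$s = - \frac{3}{92}$ ($s = \frac{-5 - -2}{92} = \frac{-5 + 2}{92} = \frac{1}{92} \left(-3\right) = - \frac{3}{92} \approx -0.032609$)
$\sqrt{-15776 + \left(\left(s + 4431\right) - 1851\right)} = \sqrt{-15776 + \left(\left(- \frac{3}{92} + 4431\right) - 1851\right)} = \sqrt{-15776 + \left(\frac{407649}{92} + \left(-5244 + 3393\right)\right)} = \sqrt{-15776 + \left(\frac{407649}{92} - 1851\right)} = \sqrt{-15776 + \frac{237357}{92}} = \sqrt{- \frac{1214035}{92}} = \frac{i \sqrt{27922805}}{46}$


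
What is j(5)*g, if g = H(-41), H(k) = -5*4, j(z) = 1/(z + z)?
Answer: -2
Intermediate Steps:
j(z) = 1/(2*z)
H(k) = -20
g = -20
j(5)*g = ((1/2)/5)*(-20) = ((1/2)*(1/5))*(-20) = (1/10)*(-20) = -2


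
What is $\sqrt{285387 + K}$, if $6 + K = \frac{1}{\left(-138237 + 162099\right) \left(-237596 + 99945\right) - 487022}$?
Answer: $\frac{\sqrt{192489159382323794103997}}{821278796} \approx 534.21$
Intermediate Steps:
$K = - \frac{19710691105}{3285115184}$ ($K = -6 + \frac{1}{\left(-138237 + 162099\right) \left(-237596 + 99945\right) - 487022} = -6 + \frac{1}{23862 \left(-137651\right) - 487022} = -6 + \frac{1}{-3284628162 - 487022} = -6 + \frac{1}{-3285115184} = -6 - \frac{1}{3285115184} = - \frac{19710691105}{3285115184} \approx -6.0$)
$\sqrt{285387 + K} = \sqrt{285387 - \frac{19710691105}{3285115184}} = \sqrt{\frac{937509456325103}{3285115184}} = \frac{\sqrt{192489159382323794103997}}{821278796}$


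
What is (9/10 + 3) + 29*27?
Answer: 7869/10 ≈ 786.90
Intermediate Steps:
(9/10 + 3) + 29*27 = (9*(⅒) + 3) + 783 = (9/10 + 3) + 783 = 39/10 + 783 = 7869/10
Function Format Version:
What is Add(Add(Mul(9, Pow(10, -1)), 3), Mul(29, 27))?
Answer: Rational(7869, 10) ≈ 786.90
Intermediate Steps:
Add(Add(Mul(9, Pow(10, -1)), 3), Mul(29, 27)) = Add(Add(Mul(9, Rational(1, 10)), 3), 783) = Add(Add(Rational(9, 10), 3), 783) = Add(Rational(39, 10), 783) = Rational(7869, 10)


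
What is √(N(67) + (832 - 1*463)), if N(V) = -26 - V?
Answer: 2*√69 ≈ 16.613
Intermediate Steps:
√(N(67) + (832 - 1*463)) = √((-26 - 1*67) + (832 - 1*463)) = √((-26 - 67) + (832 - 463)) = √(-93 + 369) = √276 = 2*√69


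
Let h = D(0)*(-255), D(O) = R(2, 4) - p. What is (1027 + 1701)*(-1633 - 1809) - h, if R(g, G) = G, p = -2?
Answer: -9388246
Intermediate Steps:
D(O) = 6 (D(O) = 4 - 1*(-2) = 4 + 2 = 6)
h = -1530 (h = 6*(-255) = -1530)
(1027 + 1701)*(-1633 - 1809) - h = (1027 + 1701)*(-1633 - 1809) - 1*(-1530) = 2728*(-3442) + 1530 = -9389776 + 1530 = -9388246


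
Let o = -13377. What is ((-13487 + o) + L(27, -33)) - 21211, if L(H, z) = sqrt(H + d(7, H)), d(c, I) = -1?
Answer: -48075 + sqrt(26) ≈ -48070.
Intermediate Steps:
L(H, z) = sqrt(-1 + H) (L(H, z) = sqrt(H - 1) = sqrt(-1 + H))
((-13487 + o) + L(27, -33)) - 21211 = ((-13487 - 13377) + sqrt(-1 + 27)) - 21211 = (-26864 + sqrt(26)) - 21211 = -48075 + sqrt(26)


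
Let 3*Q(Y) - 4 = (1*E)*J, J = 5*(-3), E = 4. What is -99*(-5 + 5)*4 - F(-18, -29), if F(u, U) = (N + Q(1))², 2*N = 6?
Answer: -2209/9 ≈ -245.44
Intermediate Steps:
J = -15
Q(Y) = -56/3 (Q(Y) = 4/3 + ((1*4)*(-15))/3 = 4/3 + (4*(-15))/3 = 4/3 + (⅓)*(-60) = 4/3 - 20 = -56/3)
N = 3 (N = (½)*6 = 3)
F(u, U) = 2209/9 (F(u, U) = (3 - 56/3)² = (-47/3)² = 2209/9)
-99*(-5 + 5)*4 - F(-18, -29) = -99*(-5 + 5)*4 - 1*2209/9 = -0*4 - 2209/9 = -99*0 - 2209/9 = 0 - 2209/9 = -2209/9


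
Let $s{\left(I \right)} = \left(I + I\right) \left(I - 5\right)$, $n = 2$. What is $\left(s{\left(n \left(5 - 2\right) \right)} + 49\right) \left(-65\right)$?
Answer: $-3965$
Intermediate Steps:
$s{\left(I \right)} = 2 I \left(-5 + I\right)$
$\left(s{\left(n \left(5 - 2\right) \right)} + 49\right) \left(-65\right) = \left(2 \cdot 2 \left(5 - 2\right) \left(-5 + 2 \left(5 - 2\right)\right) + 49\right) \left(-65\right) = \left(2 \cdot 2 \cdot 3 \left(-5 + 2 \cdot 3\right) + 49\right) \left(-65\right) = \left(2 \cdot 6 \left(-5 + 6\right) + 49\right) \left(-65\right) = \left(2 \cdot 6 \cdot 1 + 49\right) \left(-65\right) = \left(12 + 49\right) \left(-65\right) = 61 \left(-65\right) = -3965$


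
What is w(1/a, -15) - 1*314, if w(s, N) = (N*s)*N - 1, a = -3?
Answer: -390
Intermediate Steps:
w(s, N) = -1 + s*N² (w(s, N) = s*N² - 1 = -1 + s*N²)
w(1/a, -15) - 1*314 = (-1 + (-15)²/(-3)) - 1*314 = (-1 - ⅓*225) - 314 = (-1 - 75) - 314 = -76 - 314 = -390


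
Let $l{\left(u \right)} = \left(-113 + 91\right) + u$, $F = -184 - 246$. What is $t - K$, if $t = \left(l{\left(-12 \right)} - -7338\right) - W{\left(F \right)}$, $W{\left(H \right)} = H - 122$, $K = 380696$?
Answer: $-372840$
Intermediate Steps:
$F = -430$ ($F = -184 - 246 = -430$)
$l{\left(u \right)} = -22 + u$
$W{\left(H \right)} = -122 + H$ ($W{\left(H \right)} = H - 122 = -122 + H$)
$t = 7856$ ($t = \left(\left(-22 - 12\right) - -7338\right) - \left(-122 - 430\right) = \left(-34 + 7338\right) - -552 = 7304 + 552 = 7856$)
$t - K = 7856 - 380696 = -372840$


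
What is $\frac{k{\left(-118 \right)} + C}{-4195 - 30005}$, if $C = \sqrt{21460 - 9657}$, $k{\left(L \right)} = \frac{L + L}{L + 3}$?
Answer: $- \frac{59}{983250} - \frac{\sqrt{11803}}{34200} \approx -0.0032367$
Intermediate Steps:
$k{\left(L \right)} = \frac{2 L}{3 + L}$
$C = \sqrt{11803} \approx 108.64$
$\frac{k{\left(-118 \right)} + C}{-4195 - 30005} = \frac{2 \left(-118\right) \frac{1}{3 - 118} + \sqrt{11803}}{-4195 - 30005} = \frac{2 \left(-118\right) \frac{1}{-115} + \sqrt{11803}}{-34200} = \left(2 \left(-118\right) \left(- \frac{1}{115}\right) + \sqrt{11803}\right) \left(- \frac{1}{34200}\right) = \left(\frac{236}{115} + \sqrt{11803}\right) \left(- \frac{1}{34200}\right) = - \frac{59}{983250} - \frac{\sqrt{11803}}{34200}$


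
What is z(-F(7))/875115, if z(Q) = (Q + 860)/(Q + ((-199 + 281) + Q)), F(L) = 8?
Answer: 142/9626265 ≈ 1.4751e-5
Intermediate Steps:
z(Q) = (860 + Q)/(82 + 2*Q) (z(Q) = (860 + Q)/(Q + (82 + Q)) = (860 + Q)/(82 + 2*Q))
z(-F(7))/875115 = ((860 - 1*8)/(2*(41 - 1*8)))/875115 = ((860 - 8)/(2*(41 - 8)))*(1/875115) = ((1/2)*852/33)*(1/875115) = ((1/2)*(1/33)*852)*(1/875115) = (142/11)*(1/875115) = 142/9626265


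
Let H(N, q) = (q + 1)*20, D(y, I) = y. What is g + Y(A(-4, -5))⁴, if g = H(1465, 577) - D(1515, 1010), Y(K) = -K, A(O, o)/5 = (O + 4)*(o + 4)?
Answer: 10045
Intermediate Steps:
A(O, o) = 5*(4 + O)*(4 + o) (A(O, o) = 5*((O + 4)*(o + 4)) = 5*((4 + O)*(4 + o)) = 5*(4 + O)*(4 + o))
H(N, q) = 20 + 20*q (H(N, q) = (1 + q)*20 = 20 + 20*q)
g = 10045 (g = (20 + 20*577) - 1*1515 = (20 + 11540) - 1515 = 11560 - 1515 = 10045)
g + Y(A(-4, -5))⁴ = 10045 + (-(80 + 20*(-4) + 20*(-5) + 5*(-4)*(-5)))⁴ = 10045 + (-(80 - 80 - 100 + 100))⁴ = 10045 + (-1*0)⁴ = 10045 + 0⁴ = 10045 + 0 = 10045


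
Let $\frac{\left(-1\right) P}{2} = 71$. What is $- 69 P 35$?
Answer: $342930$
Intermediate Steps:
$P = -142$ ($P = \left(-2\right) 71 = -142$)
$- 69 P 35 = \left(-69\right) \left(-142\right) 35 = 9798 \cdot 35 = 342930$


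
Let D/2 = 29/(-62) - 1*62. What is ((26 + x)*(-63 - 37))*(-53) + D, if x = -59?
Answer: -5425773/31 ≈ -1.7503e+5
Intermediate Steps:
D = -3873/31 (D = 2*(29/(-62) - 1*62) = 2*(29*(-1/62) - 62) = 2*(-29/62 - 62) = 2*(-3873/62) = -3873/31 ≈ -124.94)
((26 + x)*(-63 - 37))*(-53) + D = ((26 - 59)*(-63 - 37))*(-53) - 3873/31 = -33*(-100)*(-53) - 3873/31 = 3300*(-53) - 3873/31 = -174900 - 3873/31 = -5425773/31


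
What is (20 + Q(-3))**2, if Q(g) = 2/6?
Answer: 3721/9 ≈ 413.44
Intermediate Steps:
Q(g) = 1/3 (Q(g) = 2*(1/6) = 1/3)
(20 + Q(-3))**2 = (20 + 1/3)**2 = (61/3)**2 = 3721/9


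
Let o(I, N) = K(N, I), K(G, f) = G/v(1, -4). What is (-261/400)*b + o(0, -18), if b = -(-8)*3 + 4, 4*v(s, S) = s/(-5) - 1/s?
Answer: 4173/100 ≈ 41.730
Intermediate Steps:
v(s, S) = -1/(4*s) - s/20 (v(s, S) = (s/(-5) - 1/s)/4 = (s*(-⅕) - 1/s)/4 = (-s/5 - 1/s)/4 = (-1/s - s/5)/4 = -1/(4*s) - s/20)
K(G, f) = -10*G/3 (K(G, f) = G/(((1/20)*(-5 - 1*1²)/1)) = G/(((1/20)*1*(-5 - 1*1))) = G/(((1/20)*1*(-5 - 1))) = G/(((1/20)*1*(-6))) = G/(-3/10) = G*(-10/3) = -10*G/3)
o(I, N) = -10*N/3
b = 28 (b = -4*(-6) + 4 = 24 + 4 = 28)
(-261/400)*b + o(0, -18) = -261/400*28 - 10/3*(-18) = -261*1/400*28 + 60 = -261/400*28 + 60 = -1827/100 + 60 = 4173/100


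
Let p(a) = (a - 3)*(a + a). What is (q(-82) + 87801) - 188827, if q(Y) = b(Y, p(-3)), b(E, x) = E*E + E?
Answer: -94384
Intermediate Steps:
p(a) = 2*a*(-3 + a) (p(a) = (-3 + a)*(2*a) = 2*a*(-3 + a))
b(E, x) = E + E**2 (b(E, x) = E**2 + E = E + E**2)
q(Y) = Y*(1 + Y)
(q(-82) + 87801) - 188827 = (-82*(1 - 82) + 87801) - 188827 = (-82*(-81) + 87801) - 188827 = (6642 + 87801) - 188827 = 94443 - 188827 = -94384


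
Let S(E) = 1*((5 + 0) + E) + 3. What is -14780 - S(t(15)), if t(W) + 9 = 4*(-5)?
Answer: -14759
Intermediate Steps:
t(W) = -29 (t(W) = -9 + 4*(-5) = -9 - 20 = -29)
S(E) = 8 + E (S(E) = 1*(5 + E) + 3 = (5 + E) + 3 = 8 + E)
-14780 - S(t(15)) = -14780 - (8 - 29) = -14780 - 1*(-21) = -14780 + 21 = -14759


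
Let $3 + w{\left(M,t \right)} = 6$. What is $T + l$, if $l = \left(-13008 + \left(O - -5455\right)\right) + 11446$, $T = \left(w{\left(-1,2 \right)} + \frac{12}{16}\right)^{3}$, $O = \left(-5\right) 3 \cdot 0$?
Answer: $\frac{252527}{64} \approx 3945.7$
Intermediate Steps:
$w{\left(M,t \right)} = 3$ ($w{\left(M,t \right)} = -3 + 6 = 3$)
$O = 0$ ($O = \left(-15\right) 0 = 0$)
$T = \frac{3375}{64}$ ($T = \left(3 + \frac{12}{16}\right)^{3} = \left(3 + 12 \cdot \frac{1}{16}\right)^{3} = \left(3 + \frac{3}{4}\right)^{3} = \left(\frac{15}{4}\right)^{3} = \frac{3375}{64} \approx 52.734$)
$l = 3893$ ($l = \left(-13008 + \left(0 - -5455\right)\right) + 11446 = \left(-13008 + \left(0 + 5455\right)\right) + 11446 = \left(-13008 + 5455\right) + 11446 = -7553 + 11446 = 3893$)
$T + l = \frac{3375}{64} + 3893 = \frac{252527}{64}$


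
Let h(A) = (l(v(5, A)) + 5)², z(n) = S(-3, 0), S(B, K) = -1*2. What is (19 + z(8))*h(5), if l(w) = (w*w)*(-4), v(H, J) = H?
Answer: 153425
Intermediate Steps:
S(B, K) = -2
z(n) = -2
l(w) = -4*w² (l(w) = w²*(-4) = -4*w²)
h(A) = 9025 (h(A) = (-4*5² + 5)² = (-4*25 + 5)² = (-100 + 5)² = (-95)² = 9025)
(19 + z(8))*h(5) = (19 - 2)*9025 = 17*9025 = 153425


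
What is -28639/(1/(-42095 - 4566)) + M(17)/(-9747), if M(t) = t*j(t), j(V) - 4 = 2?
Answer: 4341717907337/3249 ≈ 1.3363e+9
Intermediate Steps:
j(V) = 6 (j(V) = 4 + 2 = 6)
M(t) = 6*t (M(t) = t*6 = 6*t)
-28639/(1/(-42095 - 4566)) + M(17)/(-9747) = -28639/(1/(-42095 - 4566)) + (6*17)/(-9747) = -28639/(1/(-46661)) + 102*(-1/9747) = -28639/(-1/46661) - 34/3249 = -28639*(-46661) - 34/3249 = 1336324379 - 34/3249 = 4341717907337/3249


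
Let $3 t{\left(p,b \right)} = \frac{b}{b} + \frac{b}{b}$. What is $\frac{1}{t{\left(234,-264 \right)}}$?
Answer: $\frac{3}{2} \approx 1.5$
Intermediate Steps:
$t{\left(p,b \right)} = \frac{2}{3}$ ($t{\left(p,b \right)} = \frac{\frac{b}{b} + \frac{b}{b}}{3} = \frac{1 + 1}{3} = \frac{1}{3} \cdot 2 = \frac{2}{3}$)
$\frac{1}{t{\left(234,-264 \right)}} = \frac{1}{\frac{2}{3}} = \frac{3}{2}$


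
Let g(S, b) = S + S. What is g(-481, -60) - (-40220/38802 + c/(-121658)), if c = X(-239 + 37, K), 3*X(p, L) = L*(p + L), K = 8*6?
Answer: -1134098609540/1180143429 ≈ -960.98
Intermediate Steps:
K = 48
g(S, b) = 2*S
X(p, L) = L*(L + p)/3 (X(p, L) = (L*(p + L))/3 = (L*(L + p))/3 = L*(L + p)/3)
c = -2464 (c = (⅓)*48*(48 + (-239 + 37)) = (⅓)*48*(48 - 202) = (⅓)*48*(-154) = -2464)
g(-481, -60) - (-40220/38802 + c/(-121658)) = 2*(-481) - (-40220/38802 - 2464/(-121658)) = -962 - (-40220*1/38802 - 2464*(-1/121658)) = -962 - (-20110/19401 + 1232/60829) = -962 - 1*(-1199369158/1180143429) = -962 + 1199369158/1180143429 = -1134098609540/1180143429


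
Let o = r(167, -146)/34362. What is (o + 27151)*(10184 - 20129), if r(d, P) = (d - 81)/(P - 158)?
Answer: -156700408662005/580336 ≈ -2.7002e+8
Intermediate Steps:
r(d, P) = (-81 + d)/(-158 + P)
o = -43/5223024 (o = ((-81 + 167)/(-158 - 146))/34362 = (86/(-304))*(1/34362) = -1/304*86*(1/34362) = -43/152*1/34362 = -43/5223024 ≈ -8.2328e-6)
(o + 27151)*(10184 - 20129) = (-43/5223024 + 27151)*(10184 - 20129) = (141810324581/5223024)*(-9945) = -156700408662005/580336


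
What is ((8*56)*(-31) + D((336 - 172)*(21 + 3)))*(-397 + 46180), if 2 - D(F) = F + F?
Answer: -996146514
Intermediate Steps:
D(F) = 2 - 2*F (D(F) = 2 - (F + F) = 2 - 2*F)
((8*56)*(-31) + D((336 - 172)*(21 + 3)))*(-397 + 46180) = ((8*56)*(-31) + (2 - 2*(336 - 172)*(21 + 3)))*(-397 + 46180) = (448*(-31) + (2 - 328*24))*45783 = (-13888 + (2 - 2*3936))*45783 = (-13888 + (2 - 7872))*45783 = (-13888 - 7870)*45783 = -21758*45783 = -996146514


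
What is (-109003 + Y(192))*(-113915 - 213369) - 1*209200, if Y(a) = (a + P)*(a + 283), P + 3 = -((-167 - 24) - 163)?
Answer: -48739997048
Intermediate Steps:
P = 351 (P = -3 - ((-167 - 24) - 163) = -3 - (-191 - 163) = -3 - 1*(-354) = -3 + 354 = 351)
Y(a) = (283 + a)*(351 + a) (Y(a) = (a + 351)*(a + 283) = (351 + a)*(283 + a) = (283 + a)*(351 + a))
(-109003 + Y(192))*(-113915 - 213369) - 1*209200 = (-109003 + (99333 + 192² + 634*192))*(-113915 - 213369) - 1*209200 = (-109003 + (99333 + 36864 + 121728))*(-327284) - 209200 = (-109003 + 257925)*(-327284) - 209200 = 148922*(-327284) - 209200 = -48739787848 - 209200 = -48739997048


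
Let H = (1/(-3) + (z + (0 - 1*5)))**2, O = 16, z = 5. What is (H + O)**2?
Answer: 21025/81 ≈ 259.57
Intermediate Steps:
H = 1/9 (H = (1/(-3) + (5 + (0 - 1*5)))**2 = (-1/3 + (5 + (0 - 5)))**2 = (-1/3 + (5 - 5))**2 = (-1/3 + 0)**2 = (-1/3)**2 = 1/9 ≈ 0.11111)
(H + O)**2 = (1/9 + 16)**2 = (145/9)**2 = 21025/81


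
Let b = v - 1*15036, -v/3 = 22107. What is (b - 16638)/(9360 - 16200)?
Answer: 6533/456 ≈ 14.327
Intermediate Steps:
v = -66321 (v = -3*22107 = -66321)
b = -81357 (b = -66321 - 1*15036 = -66321 - 15036 = -81357)
(b - 16638)/(9360 - 16200) = (-81357 - 16638)/(9360 - 16200) = -97995/(-6840) = -97995*(-1/6840) = 6533/456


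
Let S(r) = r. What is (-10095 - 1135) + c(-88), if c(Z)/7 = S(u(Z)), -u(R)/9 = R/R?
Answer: -11293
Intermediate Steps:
u(R) = -9 (u(R) = -9*R/R = -9*1 = -9)
c(Z) = -63 (c(Z) = 7*(-9) = -63)
(-10095 - 1135) + c(-88) = (-10095 - 1135) - 63 = -11230 - 63 = -11293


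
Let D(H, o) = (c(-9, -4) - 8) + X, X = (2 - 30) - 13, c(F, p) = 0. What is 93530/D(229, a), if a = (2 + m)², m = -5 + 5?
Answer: -93530/49 ≈ -1908.8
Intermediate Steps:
m = 0
a = 4 (a = (2 + 0)² = 2² = 4)
X = -41 (X = -28 - 13 = -41)
D(H, o) = -49 (D(H, o) = (0 - 8) - 41 = -8 - 41 = -49)
93530/D(229, a) = 93530/(-49) = 93530*(-1/49) = -93530/49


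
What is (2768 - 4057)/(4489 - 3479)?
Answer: -1289/1010 ≈ -1.2762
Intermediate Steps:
(2768 - 4057)/(4489 - 3479) = -1289/1010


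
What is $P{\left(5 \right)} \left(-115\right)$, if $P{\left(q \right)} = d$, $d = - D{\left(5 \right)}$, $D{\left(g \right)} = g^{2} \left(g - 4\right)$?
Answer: $2875$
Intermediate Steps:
$D{\left(g \right)} = g^{2} \left(-4 + g\right)$
$d = -25$ ($d = - 5^{2} \left(-4 + 5\right) = - 25 \cdot 1 = \left(-1\right) 25 = -25$)
$P{\left(q \right)} = -25$
$P{\left(5 \right)} \left(-115\right) = \left(-25\right) \left(-115\right) = 2875$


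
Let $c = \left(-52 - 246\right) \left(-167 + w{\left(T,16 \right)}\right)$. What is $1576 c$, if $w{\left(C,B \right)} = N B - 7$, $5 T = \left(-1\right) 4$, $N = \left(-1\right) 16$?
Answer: $201948640$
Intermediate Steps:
$N = -16$
$T = - \frac{4}{5}$ ($T = \frac{\left(-1\right) 4}{5} = \frac{1}{5} \left(-4\right) = - \frac{4}{5} \approx -0.8$)
$w{\left(C,B \right)} = -7 - 16 B$ ($w{\left(C,B \right)} = - 16 B - 7 = -7 - 16 B$)
$c = 128140$ ($c = \left(-52 - 246\right) \left(-167 - 263\right) = - 298 \left(-167 - 263\right) = \left(-298\right) \left(-430\right) = 128140$)
$1576 c = 1576 \cdot 128140 = 201948640$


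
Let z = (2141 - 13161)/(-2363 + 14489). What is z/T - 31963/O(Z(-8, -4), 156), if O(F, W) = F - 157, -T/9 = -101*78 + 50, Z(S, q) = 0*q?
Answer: 359289731561/1764805914 ≈ 203.59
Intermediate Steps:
Z(S, q) = 0
T = 70452 (T = -9*(-101*78 + 50) = -9*(-7878 + 50) = -9*(-7828) = 70452)
O(F, W) = -157 + F
z = -5510/6063 (z = -11020/12126 = -11020*1/12126 = -5510/6063 ≈ -0.90879)
z/T - 31963/O(Z(-8, -4), 156) = -5510/6063/70452 - 31963/(-157 + 0) = -5510/6063*1/70452 - 31963/(-157) = -145/11240802 - 31963*(-1/157) = -145/11240802 + 31963/157 = 359289731561/1764805914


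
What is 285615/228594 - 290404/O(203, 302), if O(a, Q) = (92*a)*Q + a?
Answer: 514861793783/429783770290 ≈ 1.1980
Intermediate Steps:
O(a, Q) = a + 92*Q*a (O(a, Q) = 92*Q*a + a = a + 92*Q*a)
285615/228594 - 290404/O(203, 302) = 285615/228594 - 290404*1/(203*(1 + 92*302)) = 285615*(1/228594) - 290404*1/(203*(1 + 27784)) = 95205/76198 - 290404/(203*27785) = 95205/76198 - 290404/5640355 = 514861793783/429783770290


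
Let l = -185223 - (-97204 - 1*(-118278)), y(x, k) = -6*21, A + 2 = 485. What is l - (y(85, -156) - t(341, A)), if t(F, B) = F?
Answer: -205830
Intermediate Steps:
A = 483 (A = -2 + 485 = 483)
y(x, k) = -126
l = -206297 (l = -185223 - (-97204 + 118278) = -185223 - 1*21074 = -185223 - 21074 = -206297)
l - (y(85, -156) - t(341, A)) = -206297 - (-126 - 1*341) = -206297 - (-126 - 341) = -206297 - 1*(-467) = -206297 + 467 = -205830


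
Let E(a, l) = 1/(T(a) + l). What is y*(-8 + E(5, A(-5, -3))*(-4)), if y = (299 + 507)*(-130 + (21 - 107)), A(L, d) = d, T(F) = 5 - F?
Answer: 1160640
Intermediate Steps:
y = -174096 (y = 806*(-130 - 86) = 806*(-216) = -174096)
E(a, l) = 1/(5 + l - a) (E(a, l) = 1/((5 - a) + l) = 1/(5 + l - a))
y*(-8 + E(5, A(-5, -3))*(-4)) = -174096*(-8 - 4/(5 - 3 - 1*5)) = -174096*(-8 - 4/(5 - 3 - 5)) = -174096*(-8 - 4/(-3)) = -174096*(-8 - 1/3*(-4)) = -174096*(-8 + 4/3) = -174096*(-20/3) = 1160640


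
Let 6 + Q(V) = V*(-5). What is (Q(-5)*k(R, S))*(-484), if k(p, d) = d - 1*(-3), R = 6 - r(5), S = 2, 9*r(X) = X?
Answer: -45980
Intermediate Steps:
r(X) = X/9
Q(V) = -6 - 5*V (Q(V) = -6 + V*(-5) = -6 - 5*V)
R = 49/9 (R = 6 - 5/9 = 49/9 ≈ 5.4444)
k(p, d) = 3 + d (k(p, d) = d + 3 = 3 + d)
(Q(-5)*k(R, S))*(-484) = ((-6 - 5*(-5))*(3 + 2))*(-484) = ((-6 + 25)*5)*(-484) = (19*5)*(-484) = 95*(-484) = -45980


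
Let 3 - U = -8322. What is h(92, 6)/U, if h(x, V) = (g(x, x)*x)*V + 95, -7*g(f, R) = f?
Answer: -50119/58275 ≈ -0.86004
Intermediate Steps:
g(f, R) = -f/7
h(x, V) = 95 - V*x**2/7 (h(x, V) = ((-x/7)*x)*V + 95 = (-x**2/7)*V + 95 = -V*x**2/7 + 95 = 95 - V*x**2/7)
U = 8325 (U = 3 - 1*(-8322) = 3 + 8322 = 8325)
h(92, 6)/U = (95 - 1/7*6*92**2)/8325 = (95 - 1/7*6*8464)*(1/8325) = (95 - 50784/7)*(1/8325) = -50119/7*1/8325 = -50119/58275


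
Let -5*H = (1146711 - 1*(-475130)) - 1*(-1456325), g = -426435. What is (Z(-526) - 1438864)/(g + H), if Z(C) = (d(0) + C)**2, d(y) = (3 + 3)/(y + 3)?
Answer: 5821440/5210341 ≈ 1.1173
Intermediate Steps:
d(y) = 6/(3 + y)
Z(C) = (2 + C)**2 (Z(C) = (6/(3 + 0) + C)**2 = (6/3 + C)**2 = (6*(1/3) + C)**2 = (2 + C)**2)
H = -3078166/5 (H = -((1146711 - 1*(-475130)) - 1*(-1456325))/5 = -((1146711 + 475130) + 1456325)/5 = -(1621841 + 1456325)/5 = -1/5*3078166 = -3078166/5 ≈ -6.1563e+5)
(Z(-526) - 1438864)/(g + H) = ((2 - 526)**2 - 1438864)/(-426435 - 3078166/5) = ((-524)**2 - 1438864)/(-5210341/5) = (274576 - 1438864)*(-5/5210341) = -1164288*(-5/5210341) = 5821440/5210341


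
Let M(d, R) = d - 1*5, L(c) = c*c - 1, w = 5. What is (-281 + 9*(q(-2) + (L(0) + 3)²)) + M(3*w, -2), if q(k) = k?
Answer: -253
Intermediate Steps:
L(c) = -1 + c² (L(c) = c² - 1 = -1 + c²)
M(d, R) = -5 + d (M(d, R) = d - 5 = -5 + d)
(-281 + 9*(q(-2) + (L(0) + 3)²)) + M(3*w, -2) = (-281 + 9*(-2 + ((-1 + 0²) + 3)²)) + (-5 + 3*5) = (-281 + 9*(-2 + ((-1 + 0) + 3)²)) + (-5 + 15) = (-281 + 9*(-2 + (-1 + 3)²)) + 10 = (-281 + 9*(-2 + 2²)) + 10 = (-281 + 9*(-2 + 4)) + 10 = (-281 + 9*2) + 10 = (-281 + 18) + 10 = -263 + 10 = -253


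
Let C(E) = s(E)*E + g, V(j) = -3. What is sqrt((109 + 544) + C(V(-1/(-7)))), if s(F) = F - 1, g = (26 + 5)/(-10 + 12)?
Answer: sqrt(2722)/2 ≈ 26.086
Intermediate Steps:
g = 31/2 ≈ 15.500
s(F) = -1 + F
C(E) = 31/2 + E*(-1 + E) (C(E) = (-1 + E)*E + 31/2 = E*(-1 + E) + 31/2 = 31/2 + E*(-1 + E))
sqrt((109 + 544) + C(V(-1/(-7)))) = sqrt((109 + 544) + (31/2 + (-3)**2 - 1*(-3))) = sqrt(653 + (31/2 + 9 + 3)) = sqrt(653 + 55/2) = sqrt(1361/2) = sqrt(2722)/2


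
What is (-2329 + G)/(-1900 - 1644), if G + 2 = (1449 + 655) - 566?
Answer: 793/3544 ≈ 0.22376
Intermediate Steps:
G = 1536 (G = -2 + ((1449 + 655) - 566) = -2 + (2104 - 566) = -2 + 1538 = 1536)
(-2329 + G)/(-1900 - 1644) = (-2329 + 1536)/(-1900 - 1644) = -793/(-3544) = -793*(-1/3544) = 793/3544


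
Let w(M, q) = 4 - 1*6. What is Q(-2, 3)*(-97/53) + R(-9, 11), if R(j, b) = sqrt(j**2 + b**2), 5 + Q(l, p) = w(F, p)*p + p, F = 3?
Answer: 776/53 + sqrt(202) ≈ 28.854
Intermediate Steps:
w(M, q) = -2 (w(M, q) = 4 - 6 = -2)
Q(l, p) = -5 - p (Q(l, p) = -5 + (-2*p + p) = -5 - p)
R(j, b) = sqrt(b**2 + j**2)
Q(-2, 3)*(-97/53) + R(-9, 11) = (-5 - 1*3)*(-97/53) + sqrt(11**2 + (-9)**2) = (-5 - 3)*(-97*1/53) + sqrt(121 + 81) = -8*(-97/53) + sqrt(202) = 776/53 + sqrt(202)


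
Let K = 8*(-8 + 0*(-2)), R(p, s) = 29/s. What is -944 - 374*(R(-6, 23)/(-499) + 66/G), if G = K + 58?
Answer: 36392936/11477 ≈ 3170.9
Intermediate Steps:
K = -64 (K = 8*(-8 + 0) = 8*(-8) = -64)
G = -6 (G = -64 + 58 = -6)
-944 - 374*(R(-6, 23)/(-499) + 66/G) = -944 - 374*((29/23)/(-499) + 66/(-6)) = -944 - 374*((29*(1/23))*(-1/499) + 66*(-⅙)) = -944 - 374*((29/23)*(-1/499) - 11) = -944 - 374*(-29/11477 - 11) = -944 - 374*(-126276/11477) = -944 + 47227224/11477 = 36392936/11477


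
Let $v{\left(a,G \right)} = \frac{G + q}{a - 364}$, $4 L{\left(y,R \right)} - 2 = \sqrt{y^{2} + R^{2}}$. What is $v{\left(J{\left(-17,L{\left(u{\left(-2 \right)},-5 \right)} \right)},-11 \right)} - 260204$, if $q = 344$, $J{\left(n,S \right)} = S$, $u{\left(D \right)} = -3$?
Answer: $- \frac{30560807192}{117449} - \frac{74 \sqrt{34}}{117449} \approx -2.6021 \cdot 10^{5}$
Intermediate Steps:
$L{\left(y,R \right)} = \frac{1}{2} + \frac{\sqrt{R^{2} + y^{2}}}{4}$ ($L{\left(y,R \right)} = \frac{1}{2} + \frac{\sqrt{y^{2} + R^{2}}}{4} = \frac{1}{2} + \frac{\sqrt{R^{2} + y^{2}}}{4}$)
$v{\left(a,G \right)} = \frac{344 + G}{-364 + a}$ ($v{\left(a,G \right)} = \frac{G + 344}{a - 364} = \frac{344 + G}{-364 + a}$)
$v{\left(J{\left(-17,L{\left(u{\left(-2 \right)},-5 \right)} \right)},-11 \right)} - 260204 = \frac{344 - 11}{-364 + \left(\frac{1}{2} + \frac{\sqrt{\left(-5\right)^{2} + \left(-3\right)^{2}}}{4}\right)} - 260204 = \frac{1}{-364 + \left(\frac{1}{2} + \frac{\sqrt{25 + 9}}{4}\right)} 333 - 260204 = \frac{1}{-364 + \left(\frac{1}{2} + \frac{\sqrt{34}}{4}\right)} 333 - 260204 = \frac{1}{- \frac{727}{2} + \frac{\sqrt{34}}{4}} \cdot 333 - 260204 = \frac{333}{- \frac{727}{2} + \frac{\sqrt{34}}{4}} - 260204 = -260204 + \frac{333}{- \frac{727}{2} + \frac{\sqrt{34}}{4}}$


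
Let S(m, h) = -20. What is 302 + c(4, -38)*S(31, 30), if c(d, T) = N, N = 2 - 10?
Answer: 462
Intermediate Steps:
N = -8
c(d, T) = -8
302 + c(4, -38)*S(31, 30) = 302 - 8*(-20) = 302 + 160 = 462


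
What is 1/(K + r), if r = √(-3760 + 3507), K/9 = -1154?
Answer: -10386/107869249 - I*√253/107869249 ≈ -9.6283e-5 - 1.4746e-7*I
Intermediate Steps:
K = -10386 (K = 9*(-1154) = -10386)
r = I*√253 (r = √(-253) = I*√253 ≈ 15.906*I)
1/(K + r) = 1/(-10386 + I*√253)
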